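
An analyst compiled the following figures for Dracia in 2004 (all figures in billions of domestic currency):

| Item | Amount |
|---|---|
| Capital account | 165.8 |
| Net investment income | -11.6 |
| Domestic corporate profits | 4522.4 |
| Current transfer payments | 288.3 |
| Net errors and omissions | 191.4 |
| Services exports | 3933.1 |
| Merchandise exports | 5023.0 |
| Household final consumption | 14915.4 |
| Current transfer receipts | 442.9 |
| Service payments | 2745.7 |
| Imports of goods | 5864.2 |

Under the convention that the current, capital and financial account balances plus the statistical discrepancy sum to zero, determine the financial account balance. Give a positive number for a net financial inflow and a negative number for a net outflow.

Goods balance = 5023.0 - 5864.2 = -841.2
Services balance = 3933.1 - 2745.7 = 1187.4
Trade balance (goods + services) = -841.2 + 1187.4 = 346.2
Net primary income = -11.6
Net secondary income = 442.9 - 288.3 = 154.6
Current account = 346.2 + (-11.6) + 154.6 = 489.2
Financial account = -(489.2 + 165.8 + 191.4) = -846.4

-846.4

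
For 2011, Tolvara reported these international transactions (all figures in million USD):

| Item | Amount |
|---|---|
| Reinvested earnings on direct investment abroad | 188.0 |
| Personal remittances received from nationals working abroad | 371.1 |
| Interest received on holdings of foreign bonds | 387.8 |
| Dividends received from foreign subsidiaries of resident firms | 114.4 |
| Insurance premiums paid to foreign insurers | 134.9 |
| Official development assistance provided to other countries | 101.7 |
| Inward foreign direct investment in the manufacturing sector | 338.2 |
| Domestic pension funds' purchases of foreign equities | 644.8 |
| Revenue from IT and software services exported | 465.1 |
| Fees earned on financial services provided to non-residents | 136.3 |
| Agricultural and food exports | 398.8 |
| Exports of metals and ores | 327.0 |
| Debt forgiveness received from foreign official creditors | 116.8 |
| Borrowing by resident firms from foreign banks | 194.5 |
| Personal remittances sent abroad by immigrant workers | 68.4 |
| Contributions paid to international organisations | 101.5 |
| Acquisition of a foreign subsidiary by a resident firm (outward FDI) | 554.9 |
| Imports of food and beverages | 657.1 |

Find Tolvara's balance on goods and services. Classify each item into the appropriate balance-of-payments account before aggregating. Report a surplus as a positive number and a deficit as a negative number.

535.2

Goods: 327.0 + 398.8 - 657.1 = 68.7
Services: 136.3 - 134.9 + 465.1 = 466.5
Trade balance = 68.7 + 466.5 = 535.2
(Excluded from the trade balance — primary income: reinvested earnings on direct investment abroad 188.0, interest received on holdings of foreign bonds 387.8, dividends received from foreign subsidiaries of resident firms 114.4; secondary income: personal remittances received from nationals working abroad 371.1, official development assistance provided to other countries 101.7, personal remittances sent abroad by immigrant workers 68.4, contributions paid to international organisations 101.5; financial account: inward foreign direct investment in the manufacturing sector 338.2, domestic pension funds' purchases of foreign equities 644.8, borrowing by resident firms from foreign banks 194.5, acquisition of a foreign subsidiary by a resident firm (outward FDI) 554.9; capital account: debt forgiveness received from foreign official creditors 116.8.)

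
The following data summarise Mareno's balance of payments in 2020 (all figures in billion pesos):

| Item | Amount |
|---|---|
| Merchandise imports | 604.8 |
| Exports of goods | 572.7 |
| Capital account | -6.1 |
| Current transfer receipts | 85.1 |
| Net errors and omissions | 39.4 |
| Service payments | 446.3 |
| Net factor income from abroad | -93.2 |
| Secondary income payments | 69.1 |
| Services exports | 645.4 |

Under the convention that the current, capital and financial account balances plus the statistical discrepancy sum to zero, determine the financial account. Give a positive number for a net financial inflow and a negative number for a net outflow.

Goods balance = 572.7 - 604.8 = -32.1
Services balance = 645.4 - 446.3 = 199.1
Trade balance (goods + services) = -32.1 + 199.1 = 167.0
Net primary income = -93.2
Net secondary income = 85.1 - 69.1 = 16.0
Current account = 167.0 + (-93.2) + 16.0 = 89.8
Financial account = -(89.8 + (-6.1) + 39.4) = -123.1

-123.1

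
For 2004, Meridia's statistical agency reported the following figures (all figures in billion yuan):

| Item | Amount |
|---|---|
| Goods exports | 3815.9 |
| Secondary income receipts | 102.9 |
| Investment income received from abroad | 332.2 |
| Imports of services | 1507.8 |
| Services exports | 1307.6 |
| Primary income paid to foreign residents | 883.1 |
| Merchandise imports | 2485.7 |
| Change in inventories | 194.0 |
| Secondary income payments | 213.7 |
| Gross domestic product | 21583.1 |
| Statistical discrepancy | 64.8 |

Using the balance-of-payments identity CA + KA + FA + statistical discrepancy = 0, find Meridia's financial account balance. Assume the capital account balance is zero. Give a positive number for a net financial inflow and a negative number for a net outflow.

Goods balance = 3815.9 - 2485.7 = 1330.2
Services balance = 1307.6 - 1507.8 = -200.2
Trade balance (goods + services) = 1330.2 + (-200.2) = 1130.0
Net primary income = 332.2 - 883.1 = -550.9
Net secondary income = 102.9 - 213.7 = -110.8
Current account = 1130.0 + (-550.9) + (-110.8) = 468.3
Financial account = -(468.3 + 64.8) = -533.1

-533.1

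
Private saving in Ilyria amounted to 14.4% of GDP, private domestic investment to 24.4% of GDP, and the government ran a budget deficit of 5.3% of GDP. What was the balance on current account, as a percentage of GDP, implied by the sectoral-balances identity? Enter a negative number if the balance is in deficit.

By the sectoral-balances identity, CA = (S_private - I) + (T - G).
Private balance = 14.4 - 24.4 = -10.0
Government balance (T - G) = -5.3
CA = -10.0 + (-5.3) = -15.3

-15.3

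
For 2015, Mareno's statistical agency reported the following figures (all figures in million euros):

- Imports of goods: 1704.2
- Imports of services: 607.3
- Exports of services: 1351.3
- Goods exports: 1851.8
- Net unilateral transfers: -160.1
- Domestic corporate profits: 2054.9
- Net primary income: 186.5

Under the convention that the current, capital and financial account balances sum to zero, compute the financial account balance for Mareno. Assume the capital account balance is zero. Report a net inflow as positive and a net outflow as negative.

-918.0

Goods balance = 1851.8 - 1704.2 = 147.6
Services balance = 1351.3 - 607.3 = 744.0
Trade balance (goods + services) = 147.6 + 744.0 = 891.6
Net primary income = 186.5
Net secondary income = -160.1
Current account = 891.6 + 186.5 + (-160.1) = 918.0
Financial account = -(918.0) = -918.0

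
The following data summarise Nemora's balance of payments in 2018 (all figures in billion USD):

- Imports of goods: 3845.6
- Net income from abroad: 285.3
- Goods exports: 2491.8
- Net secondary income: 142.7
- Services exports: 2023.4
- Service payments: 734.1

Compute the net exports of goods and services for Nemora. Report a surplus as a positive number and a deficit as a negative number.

Goods balance = 2491.8 - 3845.6 = -1353.8
Services balance = 2023.4 - 734.1 = 1289.3
Trade balance (goods + services) = -1353.8 + 1289.3 = -64.5

-64.5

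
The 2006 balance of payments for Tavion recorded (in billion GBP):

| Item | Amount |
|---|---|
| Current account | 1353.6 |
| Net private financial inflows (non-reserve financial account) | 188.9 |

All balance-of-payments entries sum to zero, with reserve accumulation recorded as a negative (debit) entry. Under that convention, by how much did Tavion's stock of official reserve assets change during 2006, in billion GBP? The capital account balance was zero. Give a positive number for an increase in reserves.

1542.5

Official reserve transactions balance = -(1353.6 + 188.9) = -1542.5
An accumulation of reserves is recorded as a debit (negative entry), so the change in the stock of reserves is the negative of that balance.
Change in official reserves = -(-1542.5) = 1542.5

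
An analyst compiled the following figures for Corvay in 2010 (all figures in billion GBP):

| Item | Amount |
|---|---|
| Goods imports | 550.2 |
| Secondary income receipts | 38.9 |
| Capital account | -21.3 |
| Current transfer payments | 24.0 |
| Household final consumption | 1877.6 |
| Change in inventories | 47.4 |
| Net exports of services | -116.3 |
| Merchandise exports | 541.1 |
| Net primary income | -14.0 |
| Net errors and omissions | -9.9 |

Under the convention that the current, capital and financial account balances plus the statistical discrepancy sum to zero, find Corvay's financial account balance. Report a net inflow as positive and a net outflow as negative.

155.7

Goods balance = 541.1 - 550.2 = -9.1
Services balance = -116.3
Trade balance (goods + services) = -9.1 + (-116.3) = -125.4
Net primary income = -14.0
Net secondary income = 38.9 - 24.0 = 14.9
Current account = -125.4 + (-14.0) + 14.9 = -124.5
Financial account = -(-124.5 + (-21.3) + (-9.9)) = 155.7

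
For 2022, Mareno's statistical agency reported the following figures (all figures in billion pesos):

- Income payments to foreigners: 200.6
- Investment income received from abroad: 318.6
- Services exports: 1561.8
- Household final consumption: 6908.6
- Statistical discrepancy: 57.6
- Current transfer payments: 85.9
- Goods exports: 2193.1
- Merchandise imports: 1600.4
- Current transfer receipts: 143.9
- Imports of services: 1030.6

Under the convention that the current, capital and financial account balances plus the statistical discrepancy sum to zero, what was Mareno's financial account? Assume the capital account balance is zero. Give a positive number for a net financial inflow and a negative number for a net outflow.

-1357.5

Goods balance = 2193.1 - 1600.4 = 592.7
Services balance = 1561.8 - 1030.6 = 531.2
Trade balance (goods + services) = 592.7 + 531.2 = 1123.9
Net primary income = 318.6 - 200.6 = 118.0
Net secondary income = 143.9 - 85.9 = 58.0
Current account = 1123.9 + 118.0 + 58.0 = 1299.9
Financial account = -(1299.9 + 57.6) = -1357.5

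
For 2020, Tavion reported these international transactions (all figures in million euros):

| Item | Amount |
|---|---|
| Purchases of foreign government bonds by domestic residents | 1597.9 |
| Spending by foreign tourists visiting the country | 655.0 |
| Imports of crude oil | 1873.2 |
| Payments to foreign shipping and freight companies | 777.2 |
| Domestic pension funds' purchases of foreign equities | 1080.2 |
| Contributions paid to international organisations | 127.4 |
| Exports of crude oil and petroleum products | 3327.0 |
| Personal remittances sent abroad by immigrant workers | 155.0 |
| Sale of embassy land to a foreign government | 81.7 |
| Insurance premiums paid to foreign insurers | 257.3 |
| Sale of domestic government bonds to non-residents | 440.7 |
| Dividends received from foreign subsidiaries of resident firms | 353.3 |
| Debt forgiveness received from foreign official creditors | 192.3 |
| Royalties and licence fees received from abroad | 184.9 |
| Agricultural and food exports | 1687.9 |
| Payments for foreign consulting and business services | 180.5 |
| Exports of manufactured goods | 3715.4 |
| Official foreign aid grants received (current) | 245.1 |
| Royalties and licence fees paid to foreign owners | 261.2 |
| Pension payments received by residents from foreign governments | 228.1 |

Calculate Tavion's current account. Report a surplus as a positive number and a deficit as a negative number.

6764.9

Goods: 1687.9 + 3715.4 - 1873.2 + 3327.0 = 6857.1
Services: -261.2 + 655.0 - 777.2 + 184.9 - 257.3 - 180.5 = -636.3
Primary income: 353.3
Secondary income: -127.4 + 245.1 + 228.1 - 155.0 = 190.8
Current account = 6857.1 + (-636.3) + 353.3 + 190.8 = 6764.9
(Excluded from the current account — financial account: purchases of foreign government bonds by domestic residents 1597.9, domestic pension funds' purchases of foreign equities 1080.2, sale of domestic government bonds to non-residents 440.7; capital account: sale of embassy land to a foreign government 81.7, debt forgiveness received from foreign official creditors 192.3.)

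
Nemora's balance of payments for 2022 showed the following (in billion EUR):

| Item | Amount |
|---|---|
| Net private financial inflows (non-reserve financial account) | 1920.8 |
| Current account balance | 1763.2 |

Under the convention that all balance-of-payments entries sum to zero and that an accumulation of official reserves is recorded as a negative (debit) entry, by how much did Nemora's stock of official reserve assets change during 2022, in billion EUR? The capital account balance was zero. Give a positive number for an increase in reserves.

Official reserve transactions balance = -(1763.2 + 1920.8) = -3684.0
An accumulation of reserves is recorded as a debit (negative entry), so the change in the stock of reserves is the negative of that balance.
Change in official reserves = -(-3684.0) = 3684.0

3684.0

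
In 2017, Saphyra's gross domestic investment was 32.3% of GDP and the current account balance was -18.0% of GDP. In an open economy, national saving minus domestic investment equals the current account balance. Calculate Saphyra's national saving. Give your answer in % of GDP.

14.3

S = I + CA = 32.3 + (-18.0) = 14.3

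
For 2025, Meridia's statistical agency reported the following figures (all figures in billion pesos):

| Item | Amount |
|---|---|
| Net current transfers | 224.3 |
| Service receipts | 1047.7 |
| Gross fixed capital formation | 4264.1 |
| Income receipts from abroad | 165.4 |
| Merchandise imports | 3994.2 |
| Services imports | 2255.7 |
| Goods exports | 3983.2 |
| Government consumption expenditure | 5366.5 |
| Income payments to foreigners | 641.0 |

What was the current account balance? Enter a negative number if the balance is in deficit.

-1470.3

Goods balance = 3983.2 - 3994.2 = -11.0
Services balance = 1047.7 - 2255.7 = -1208.0
Trade balance (goods + services) = -11.0 + (-1208.0) = -1219.0
Net primary income = 165.4 - 641.0 = -475.6
Net secondary income = 224.3
Current account = -1219.0 + (-475.6) + 224.3 = -1470.3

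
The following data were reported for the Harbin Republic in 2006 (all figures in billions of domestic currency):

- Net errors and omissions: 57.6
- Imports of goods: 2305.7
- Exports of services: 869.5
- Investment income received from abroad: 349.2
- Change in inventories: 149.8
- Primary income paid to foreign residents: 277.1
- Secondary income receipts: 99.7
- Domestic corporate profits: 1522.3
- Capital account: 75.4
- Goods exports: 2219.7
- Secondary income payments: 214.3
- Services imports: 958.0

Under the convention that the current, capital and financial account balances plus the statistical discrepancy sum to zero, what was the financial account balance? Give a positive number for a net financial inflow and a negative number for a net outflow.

Goods balance = 2219.7 - 2305.7 = -86.0
Services balance = 869.5 - 958.0 = -88.5
Trade balance (goods + services) = -86.0 + (-88.5) = -174.5
Net primary income = 349.2 - 277.1 = 72.1
Net secondary income = 99.7 - 214.3 = -114.6
Current account = -174.5 + 72.1 + (-114.6) = -217.0
Financial account = -(-217.0 + 75.4 + 57.6) = 84.0

84.0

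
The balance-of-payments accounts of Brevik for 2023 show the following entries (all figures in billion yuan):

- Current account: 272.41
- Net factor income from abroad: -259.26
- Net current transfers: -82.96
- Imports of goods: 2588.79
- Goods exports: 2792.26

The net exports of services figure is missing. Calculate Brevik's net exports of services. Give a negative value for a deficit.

411.16

Current account = goods balance + services balance + net primary income + net secondary income
Sum of the known components = -138.75
Net exports of services = CA - (known components) = 272.41 - (-138.75) = 411.16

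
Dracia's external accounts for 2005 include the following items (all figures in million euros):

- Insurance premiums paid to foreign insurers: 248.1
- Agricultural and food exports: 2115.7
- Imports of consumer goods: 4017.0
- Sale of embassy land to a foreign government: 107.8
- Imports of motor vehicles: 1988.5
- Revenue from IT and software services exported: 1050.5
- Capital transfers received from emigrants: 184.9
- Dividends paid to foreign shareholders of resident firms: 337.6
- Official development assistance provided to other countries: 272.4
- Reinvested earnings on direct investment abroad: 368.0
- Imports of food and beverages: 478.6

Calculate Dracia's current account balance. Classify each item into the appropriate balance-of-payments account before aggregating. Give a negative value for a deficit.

-3808.0

Goods: -4017.0 + 2115.7 - 1988.5 - 478.6 = -4368.4
Services: -248.1 + 1050.5 = 802.4
Primary income: 368.0 - 337.6 = 30.4
Secondary income: -272.4
Current account = (-4368.4) + 802.4 + 30.4 + (-272.4) = -3808.0
(Excluded from the current account — capital account: sale of embassy land to a foreign government 107.8, capital transfers received from emigrants 184.9.)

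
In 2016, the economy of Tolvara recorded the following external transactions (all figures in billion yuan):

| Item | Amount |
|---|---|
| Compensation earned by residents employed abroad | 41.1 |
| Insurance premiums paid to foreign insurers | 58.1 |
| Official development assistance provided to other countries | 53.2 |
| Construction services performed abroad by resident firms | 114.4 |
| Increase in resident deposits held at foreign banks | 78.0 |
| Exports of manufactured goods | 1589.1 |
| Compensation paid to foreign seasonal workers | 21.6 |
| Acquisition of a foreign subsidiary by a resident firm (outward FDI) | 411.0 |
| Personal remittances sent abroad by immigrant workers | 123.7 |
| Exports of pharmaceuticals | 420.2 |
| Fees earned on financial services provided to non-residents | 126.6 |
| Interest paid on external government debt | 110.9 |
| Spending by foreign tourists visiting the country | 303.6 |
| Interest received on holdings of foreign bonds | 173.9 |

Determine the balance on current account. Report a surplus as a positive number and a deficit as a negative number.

2401.4

Goods: 420.2 + 1589.1 = 2009.3
Services: 303.6 - 58.1 + 126.6 + 114.4 = 486.5
Primary income: 41.1 - 21.6 + 173.9 - 110.9 = 82.5
Secondary income: -53.2 - 123.7 = -176.9
Current account = 2009.3 + 486.5 + 82.5 + (-176.9) = 2401.4
(Excluded from the current account — financial account: increase in resident deposits held at foreign banks 78.0, acquisition of a foreign subsidiary by a resident firm (outward FDI) 411.0.)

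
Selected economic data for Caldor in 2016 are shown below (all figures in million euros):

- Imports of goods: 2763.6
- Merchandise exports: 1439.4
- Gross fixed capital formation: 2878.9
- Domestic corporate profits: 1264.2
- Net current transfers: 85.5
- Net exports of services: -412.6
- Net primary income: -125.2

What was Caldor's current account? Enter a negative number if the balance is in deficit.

Goods balance = 1439.4 - 2763.6 = -1324.2
Services balance = -412.6
Trade balance (goods + services) = -1324.2 + (-412.6) = -1736.8
Net primary income = -125.2
Net secondary income = 85.5
Current account = -1736.8 + (-125.2) + 85.5 = -1776.5

-1776.5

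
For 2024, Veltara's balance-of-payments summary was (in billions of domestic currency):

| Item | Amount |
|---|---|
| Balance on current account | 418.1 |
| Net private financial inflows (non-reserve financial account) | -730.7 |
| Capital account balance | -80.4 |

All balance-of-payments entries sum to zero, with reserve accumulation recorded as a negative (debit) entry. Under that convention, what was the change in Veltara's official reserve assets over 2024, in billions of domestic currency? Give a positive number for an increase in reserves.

-393.0

Official reserve transactions balance = -(418.1 + (-80.4) + (-730.7)) = 393.0
An accumulation of reserves is recorded as a debit (negative entry), so the change in the stock of reserves is the negative of that balance.
Change in official reserves = -(393.0) = -393.0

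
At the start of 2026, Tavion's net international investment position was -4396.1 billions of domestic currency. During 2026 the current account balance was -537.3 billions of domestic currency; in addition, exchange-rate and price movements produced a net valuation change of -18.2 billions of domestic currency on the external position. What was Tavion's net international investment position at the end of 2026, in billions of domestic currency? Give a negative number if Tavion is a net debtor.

Change in NIIP = current account + net valuation change = -537.3 + (-18.2) = -555.5
End-of-year NIIP = -4396.1 + (-555.5) = -4951.6

-4951.6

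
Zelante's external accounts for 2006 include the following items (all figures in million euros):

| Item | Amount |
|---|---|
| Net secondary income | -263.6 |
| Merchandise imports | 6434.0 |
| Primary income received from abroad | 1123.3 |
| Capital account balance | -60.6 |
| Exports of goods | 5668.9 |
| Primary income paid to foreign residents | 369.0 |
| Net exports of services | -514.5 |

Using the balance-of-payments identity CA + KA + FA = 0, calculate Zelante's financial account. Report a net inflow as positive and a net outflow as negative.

Goods balance = 5668.9 - 6434.0 = -765.1
Services balance = -514.5
Trade balance (goods + services) = -765.1 + (-514.5) = -1279.6
Net primary income = 1123.3 - 369.0 = 754.3
Net secondary income = -263.6
Current account = -1279.6 + 754.3 + (-263.6) = -788.9
Financial account = -(-788.9 + (-60.6)) = 849.5

849.5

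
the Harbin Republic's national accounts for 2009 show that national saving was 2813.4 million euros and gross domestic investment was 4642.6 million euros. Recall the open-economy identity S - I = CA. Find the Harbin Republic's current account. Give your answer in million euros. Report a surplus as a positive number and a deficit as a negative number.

-1829.2

CA = S - I = 2813.4 - 4642.6 = -1829.2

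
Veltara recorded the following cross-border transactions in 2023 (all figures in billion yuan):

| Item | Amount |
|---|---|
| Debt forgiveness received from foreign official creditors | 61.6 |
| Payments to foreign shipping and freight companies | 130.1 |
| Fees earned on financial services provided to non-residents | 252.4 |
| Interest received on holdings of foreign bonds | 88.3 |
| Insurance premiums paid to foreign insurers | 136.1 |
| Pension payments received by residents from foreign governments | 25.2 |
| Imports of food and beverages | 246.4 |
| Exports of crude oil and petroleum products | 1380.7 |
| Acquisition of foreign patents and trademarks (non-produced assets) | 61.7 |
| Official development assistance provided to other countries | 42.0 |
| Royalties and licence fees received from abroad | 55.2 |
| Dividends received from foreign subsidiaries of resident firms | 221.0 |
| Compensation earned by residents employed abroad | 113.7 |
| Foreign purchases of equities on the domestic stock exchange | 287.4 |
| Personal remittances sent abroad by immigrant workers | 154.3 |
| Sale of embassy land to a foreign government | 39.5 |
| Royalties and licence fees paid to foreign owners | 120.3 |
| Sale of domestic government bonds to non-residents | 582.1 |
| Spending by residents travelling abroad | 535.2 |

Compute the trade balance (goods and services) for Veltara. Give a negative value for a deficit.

Goods: -246.4 + 1380.7 = 1134.3
Services: -130.1 - 535.2 - 120.3 - 136.1 + 55.2 + 252.4 = -614.1
Trade balance = 1134.3 + (-614.1) = 520.2
(Excluded from the trade balance — capital account: debt forgiveness received from foreign official creditors 61.6, acquisition of foreign patents and trademarks (non-produced assets) 61.7, sale of embassy land to a foreign government 39.5; primary income: interest received on holdings of foreign bonds 88.3, dividends received from foreign subsidiaries of resident firms 221.0, compensation earned by residents employed abroad 113.7; secondary income: pension payments received by residents from foreign governments 25.2, official development assistance provided to other countries 42.0, personal remittances sent abroad by immigrant workers 154.3; financial account: foreign purchases of equities on the domestic stock exchange 287.4, sale of domestic government bonds to non-residents 582.1.)

520.2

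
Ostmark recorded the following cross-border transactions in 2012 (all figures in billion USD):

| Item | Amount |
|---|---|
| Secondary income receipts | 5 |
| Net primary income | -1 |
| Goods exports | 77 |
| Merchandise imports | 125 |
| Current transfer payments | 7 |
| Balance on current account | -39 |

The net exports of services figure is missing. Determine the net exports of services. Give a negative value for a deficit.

12

Current account = goods balance + services balance + net primary income + net secondary income
Sum of the known components = -51
Net exports of services = CA - (known components) = -39 - (-51) = 12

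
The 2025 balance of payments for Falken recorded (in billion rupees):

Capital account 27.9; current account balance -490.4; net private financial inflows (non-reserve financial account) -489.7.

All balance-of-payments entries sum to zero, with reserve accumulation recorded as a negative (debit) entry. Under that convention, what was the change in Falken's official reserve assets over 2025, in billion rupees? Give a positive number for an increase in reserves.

-952.2

Official reserve transactions balance = -((-490.4) + 27.9 + (-489.7)) = 952.2
An accumulation of reserves is recorded as a debit (negative entry), so the change in the stock of reserves is the negative of that balance.
Change in official reserves = -(952.2) = -952.2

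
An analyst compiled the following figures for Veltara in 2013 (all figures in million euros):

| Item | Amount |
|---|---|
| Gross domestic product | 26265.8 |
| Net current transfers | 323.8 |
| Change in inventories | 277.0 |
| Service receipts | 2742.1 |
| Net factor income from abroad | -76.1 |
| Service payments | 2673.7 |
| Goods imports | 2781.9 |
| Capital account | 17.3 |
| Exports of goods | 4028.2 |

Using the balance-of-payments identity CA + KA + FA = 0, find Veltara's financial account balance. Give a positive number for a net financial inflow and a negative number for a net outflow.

Goods balance = 4028.2 - 2781.9 = 1246.3
Services balance = 2742.1 - 2673.7 = 68.4
Trade balance (goods + services) = 1246.3 + 68.4 = 1314.7
Net primary income = -76.1
Net secondary income = 323.8
Current account = 1314.7 + (-76.1) + 323.8 = 1562.4
Financial account = -(1562.4 + 17.3) = -1579.7

-1579.7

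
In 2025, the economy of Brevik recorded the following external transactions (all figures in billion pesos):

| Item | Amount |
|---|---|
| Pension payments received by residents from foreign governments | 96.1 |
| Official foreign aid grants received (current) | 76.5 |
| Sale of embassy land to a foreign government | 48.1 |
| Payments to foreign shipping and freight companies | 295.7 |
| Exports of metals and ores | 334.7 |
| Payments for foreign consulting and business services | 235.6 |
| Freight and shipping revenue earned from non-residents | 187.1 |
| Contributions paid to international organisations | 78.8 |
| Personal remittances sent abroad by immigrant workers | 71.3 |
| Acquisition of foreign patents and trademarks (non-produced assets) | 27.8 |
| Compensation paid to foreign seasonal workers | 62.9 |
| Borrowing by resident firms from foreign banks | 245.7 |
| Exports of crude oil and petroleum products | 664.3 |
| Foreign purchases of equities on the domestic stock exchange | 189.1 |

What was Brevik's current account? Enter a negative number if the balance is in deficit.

Goods: 334.7 + 664.3 = 999.0
Services: 187.1 - 235.6 - 295.7 = -344.2
Primary income: -62.9
Secondary income: -71.3 - 78.8 + 96.1 + 76.5 = 22.5
Current account = 999.0 + (-344.2) + (-62.9) + 22.5 = 614.4
(Excluded from the current account — capital account: sale of embassy land to a foreign government 48.1, acquisition of foreign patents and trademarks (non-produced assets) 27.8; financial account: borrowing by resident firms from foreign banks 245.7, foreign purchases of equities on the domestic stock exchange 189.1.)

614.4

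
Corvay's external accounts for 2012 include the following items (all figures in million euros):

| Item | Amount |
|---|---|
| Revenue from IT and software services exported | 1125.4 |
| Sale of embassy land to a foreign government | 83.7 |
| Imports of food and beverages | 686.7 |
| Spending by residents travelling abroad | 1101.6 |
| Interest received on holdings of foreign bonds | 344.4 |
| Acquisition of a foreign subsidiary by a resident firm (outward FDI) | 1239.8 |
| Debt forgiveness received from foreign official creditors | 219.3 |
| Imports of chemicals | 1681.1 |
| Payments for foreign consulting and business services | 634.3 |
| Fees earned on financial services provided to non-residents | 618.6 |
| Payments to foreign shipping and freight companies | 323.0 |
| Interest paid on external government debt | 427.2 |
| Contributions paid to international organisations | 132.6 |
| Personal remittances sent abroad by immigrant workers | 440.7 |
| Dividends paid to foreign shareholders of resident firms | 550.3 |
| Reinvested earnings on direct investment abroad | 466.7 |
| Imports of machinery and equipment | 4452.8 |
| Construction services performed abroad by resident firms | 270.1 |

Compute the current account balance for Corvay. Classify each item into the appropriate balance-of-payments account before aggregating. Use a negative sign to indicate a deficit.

-7605.1

Goods: -4452.8 - 686.7 - 1681.1 = -6820.6
Services: -634.3 + 618.6 + 270.1 + 1125.4 - 1101.6 - 323.0 = -44.8
Primary income: -550.3 - 427.2 + 344.4 + 466.7 = -166.4
Secondary income: -440.7 - 132.6 = -573.3
Current account = (-6820.6) + (-44.8) + (-166.4) + (-573.3) = -7605.1
(Excluded from the current account — capital account: sale of embassy land to a foreign government 83.7, debt forgiveness received from foreign official creditors 219.3; financial account: acquisition of a foreign subsidiary by a resident firm (outward FDI) 1239.8.)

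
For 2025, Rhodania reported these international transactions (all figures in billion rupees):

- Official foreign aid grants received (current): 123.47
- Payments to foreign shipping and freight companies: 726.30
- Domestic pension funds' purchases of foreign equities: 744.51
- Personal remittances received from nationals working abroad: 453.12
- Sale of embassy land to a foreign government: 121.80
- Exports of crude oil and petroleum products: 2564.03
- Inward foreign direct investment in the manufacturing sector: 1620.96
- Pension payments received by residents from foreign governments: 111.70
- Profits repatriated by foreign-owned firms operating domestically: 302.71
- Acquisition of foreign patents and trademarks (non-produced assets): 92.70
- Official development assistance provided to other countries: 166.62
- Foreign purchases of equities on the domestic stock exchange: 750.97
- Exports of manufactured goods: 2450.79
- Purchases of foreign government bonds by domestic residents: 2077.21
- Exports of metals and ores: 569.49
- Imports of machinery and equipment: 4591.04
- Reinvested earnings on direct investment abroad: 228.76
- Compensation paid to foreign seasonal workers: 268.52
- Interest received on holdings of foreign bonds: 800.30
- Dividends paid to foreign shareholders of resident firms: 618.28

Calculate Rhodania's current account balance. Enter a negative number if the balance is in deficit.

628.19

Goods: -4591.04 + 2450.79 + 569.49 + 2564.03 = 993.27
Services: -726.30
Primary income: -302.71 - 268.52 + 228.76 - 618.28 + 800.30 = -160.45
Secondary income: -166.62 + 123.47 + 111.70 + 453.12 = 521.67
Current account = 993.27 + (-726.30) + (-160.45) + 521.67 = 628.19
(Excluded from the current account — financial account: domestic pension funds' purchases of foreign equities 744.51, inward foreign direct investment in the manufacturing sector 1620.96, foreign purchases of equities on the domestic stock exchange 750.97, purchases of foreign government bonds by domestic residents 2077.21; capital account: sale of embassy land to a foreign government 121.80, acquisition of foreign patents and trademarks (non-produced assets) 92.70.)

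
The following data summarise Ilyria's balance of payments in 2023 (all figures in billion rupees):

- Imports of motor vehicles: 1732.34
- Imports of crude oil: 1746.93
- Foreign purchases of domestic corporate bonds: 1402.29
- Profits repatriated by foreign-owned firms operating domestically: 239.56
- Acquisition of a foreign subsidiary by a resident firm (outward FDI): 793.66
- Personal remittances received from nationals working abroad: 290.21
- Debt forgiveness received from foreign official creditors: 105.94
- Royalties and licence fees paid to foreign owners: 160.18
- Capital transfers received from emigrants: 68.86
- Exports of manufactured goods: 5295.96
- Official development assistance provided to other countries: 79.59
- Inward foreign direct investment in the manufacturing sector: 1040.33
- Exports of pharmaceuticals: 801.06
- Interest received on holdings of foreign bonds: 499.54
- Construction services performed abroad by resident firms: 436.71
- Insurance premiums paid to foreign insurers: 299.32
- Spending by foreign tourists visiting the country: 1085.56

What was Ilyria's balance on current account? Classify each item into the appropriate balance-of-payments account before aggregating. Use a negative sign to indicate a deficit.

Goods: -1746.93 + 801.06 + 5295.96 - 1732.34 = 2617.75
Services: -299.32 - 160.18 + 1085.56 + 436.71 = 1062.77
Primary income: -239.56 + 499.54 = 259.98
Secondary income: 290.21 - 79.59 = 210.62
Current account = 2617.75 + 1062.77 + 259.98 + 210.62 = 4151.12
(Excluded from the current account — financial account: foreign purchases of domestic corporate bonds 1402.29, acquisition of a foreign subsidiary by a resident firm (outward FDI) 793.66, inward foreign direct investment in the manufacturing sector 1040.33; capital account: debt forgiveness received from foreign official creditors 105.94, capital transfers received from emigrants 68.86.)

4151.12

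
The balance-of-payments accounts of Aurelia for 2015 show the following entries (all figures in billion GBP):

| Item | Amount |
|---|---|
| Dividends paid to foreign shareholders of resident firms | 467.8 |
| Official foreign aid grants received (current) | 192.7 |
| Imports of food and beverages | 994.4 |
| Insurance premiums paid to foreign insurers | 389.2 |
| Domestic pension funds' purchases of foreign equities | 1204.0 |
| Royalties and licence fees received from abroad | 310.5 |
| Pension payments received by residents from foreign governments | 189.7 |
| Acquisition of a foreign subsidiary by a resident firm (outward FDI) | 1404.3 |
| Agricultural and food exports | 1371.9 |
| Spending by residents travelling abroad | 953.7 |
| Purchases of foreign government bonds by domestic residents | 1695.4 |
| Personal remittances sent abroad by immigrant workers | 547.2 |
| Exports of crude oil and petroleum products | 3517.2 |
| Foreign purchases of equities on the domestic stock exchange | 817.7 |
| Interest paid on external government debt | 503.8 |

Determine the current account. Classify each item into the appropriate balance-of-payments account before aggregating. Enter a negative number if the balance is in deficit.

Goods: -994.4 + 1371.9 + 3517.2 = 3894.7
Services: -953.7 - 389.2 + 310.5 = -1032.4
Primary income: -467.8 - 503.8 = -971.6
Secondary income: -547.2 + 189.7 + 192.7 = -164.8
Current account = 3894.7 + (-1032.4) + (-971.6) + (-164.8) = 1725.9
(Excluded from the current account — financial account: domestic pension funds' purchases of foreign equities 1204.0, acquisition of a foreign subsidiary by a resident firm (outward FDI) 1404.3, purchases of foreign government bonds by domestic residents 1695.4, foreign purchases of equities on the domestic stock exchange 817.7.)

1725.9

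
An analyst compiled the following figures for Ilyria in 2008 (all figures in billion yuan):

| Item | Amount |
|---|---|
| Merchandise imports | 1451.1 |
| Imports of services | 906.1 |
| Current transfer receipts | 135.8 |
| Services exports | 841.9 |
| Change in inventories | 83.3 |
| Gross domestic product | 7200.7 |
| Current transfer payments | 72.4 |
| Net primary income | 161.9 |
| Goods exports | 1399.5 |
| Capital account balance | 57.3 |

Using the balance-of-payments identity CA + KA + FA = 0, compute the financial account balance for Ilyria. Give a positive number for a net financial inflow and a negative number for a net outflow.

-166.8

Goods balance = 1399.5 - 1451.1 = -51.6
Services balance = 841.9 - 906.1 = -64.2
Trade balance (goods + services) = -51.6 + (-64.2) = -115.8
Net primary income = 161.9
Net secondary income = 135.8 - 72.4 = 63.4
Current account = -115.8 + 161.9 + 63.4 = 109.5
Financial account = -(109.5 + 57.3) = -166.8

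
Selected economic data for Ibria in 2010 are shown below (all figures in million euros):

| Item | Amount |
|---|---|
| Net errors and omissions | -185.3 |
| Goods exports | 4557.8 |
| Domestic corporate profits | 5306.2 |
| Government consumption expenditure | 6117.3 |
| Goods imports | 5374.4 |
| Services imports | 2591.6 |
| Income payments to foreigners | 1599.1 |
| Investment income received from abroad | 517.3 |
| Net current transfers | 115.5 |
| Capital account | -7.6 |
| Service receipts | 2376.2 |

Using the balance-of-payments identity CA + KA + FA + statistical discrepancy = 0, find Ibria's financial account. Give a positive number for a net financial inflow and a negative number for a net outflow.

2191.2

Goods balance = 4557.8 - 5374.4 = -816.6
Services balance = 2376.2 - 2591.6 = -215.4
Trade balance (goods + services) = -816.6 + (-215.4) = -1032.0
Net primary income = 517.3 - 1599.1 = -1081.8
Net secondary income = 115.5
Current account = -1032.0 + (-1081.8) + 115.5 = -1998.3
Financial account = -(-1998.3 + (-7.6) + (-185.3)) = 2191.2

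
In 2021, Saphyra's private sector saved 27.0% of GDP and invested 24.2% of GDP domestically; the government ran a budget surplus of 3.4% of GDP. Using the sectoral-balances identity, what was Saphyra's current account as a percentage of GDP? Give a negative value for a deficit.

By the sectoral-balances identity, CA = (S_private - I) + (T - G).
Private balance = 27.0 - 24.2 = 2.8
Government balance (T - G) = 3.4
CA = 2.8 + 3.4 = 6.2

6.2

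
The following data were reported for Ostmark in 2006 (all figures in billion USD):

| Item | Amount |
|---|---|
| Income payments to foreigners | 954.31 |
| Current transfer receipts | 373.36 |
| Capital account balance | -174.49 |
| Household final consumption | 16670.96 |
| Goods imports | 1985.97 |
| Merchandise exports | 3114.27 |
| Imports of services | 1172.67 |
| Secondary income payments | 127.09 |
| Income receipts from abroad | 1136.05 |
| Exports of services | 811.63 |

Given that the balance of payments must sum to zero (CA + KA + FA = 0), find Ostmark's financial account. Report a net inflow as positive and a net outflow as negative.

Goods balance = 3114.27 - 1985.97 = 1128.30
Services balance = 811.63 - 1172.67 = -361.04
Trade balance (goods + services) = 1128.30 + (-361.04) = 767.26
Net primary income = 1136.05 - 954.31 = 181.74
Net secondary income = 373.36 - 127.09 = 246.27
Current account = 767.26 + 181.74 + 246.27 = 1195.27
Financial account = -(1195.27 + (-174.49)) = -1020.78

-1020.78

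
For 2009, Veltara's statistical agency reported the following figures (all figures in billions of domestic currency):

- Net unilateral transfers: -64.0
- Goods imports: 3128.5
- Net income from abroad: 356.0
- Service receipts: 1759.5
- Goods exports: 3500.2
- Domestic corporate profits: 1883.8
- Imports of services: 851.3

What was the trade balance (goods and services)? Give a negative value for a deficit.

1279.9

Goods balance = 3500.2 - 3128.5 = 371.7
Services balance = 1759.5 - 851.3 = 908.2
Trade balance (goods + services) = 371.7 + 908.2 = 1279.9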